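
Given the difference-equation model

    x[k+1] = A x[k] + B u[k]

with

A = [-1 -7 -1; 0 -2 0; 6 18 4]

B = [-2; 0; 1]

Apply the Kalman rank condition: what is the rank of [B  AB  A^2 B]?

2

AB = [[1], [0], [-8]]
A^2B = [[7], [0], [-26]]
Controllability matrix C = [B  AB  A^2B] = [[-2, 1, 7], [0, 0, 0], [1, -8, -26]]
Row 2 of C is identically zero, so rank(C) ≤ 2.
The 2×2 minor from rows 1, 3, columns 1, 2 is (-2)·(-8) - 1·1 = 16 - 1 = 15 ≠ 0, so rank(C) = 2.
rank(C) = 2 < n = 3, so the pair (A, B) is not completely controllable.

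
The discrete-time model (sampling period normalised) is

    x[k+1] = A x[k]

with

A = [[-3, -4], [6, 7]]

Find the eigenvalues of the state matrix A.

det(zI - A) = z^2 - (tr A)z + det A, with tr A = (-3) + 7 = 4 and det A = (-3)·7 - (-4)·6 = -21 - (-24) = 3.
So p(z) = det(zI - A) = z^2 - 4z + 3.
Factor z^2 - 4z + 3: two numbers with sum 4 and product 3 are 3 and 1, so z^2 - 4z + 3 = (z - 3)(z - 1).
Hence p(z) = (z - 3) (z - 1), with roots 1, 3.

1, 3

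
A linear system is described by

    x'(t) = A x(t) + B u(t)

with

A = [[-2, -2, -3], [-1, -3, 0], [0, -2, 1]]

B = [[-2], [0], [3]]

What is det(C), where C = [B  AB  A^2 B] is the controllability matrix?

31

AB = [[-5], [2], [3]]
A^2B = [[-3], [-1], [-1]]
Controllability matrix C = [B  AB  A^2B] = [[-2, -5, -3], [0, 2, -1], [3, 3, -1]]
Expanding along the first row, det(C) = (-2)·(2·(-1) - (-1)·3) - (-5)·(0·(-1) - (-1)·3) + (-3)·(0·3 - 2·3) = (-2)·1 - (-5)·3 + (-3)·(-6) = 31
Since det(C) ≠ 0, rank(C) = 3 and the system is completely controllable.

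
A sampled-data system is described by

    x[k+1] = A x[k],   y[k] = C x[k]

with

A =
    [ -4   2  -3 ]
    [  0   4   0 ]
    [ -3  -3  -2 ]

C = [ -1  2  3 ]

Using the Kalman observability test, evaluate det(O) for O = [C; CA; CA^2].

594

CA = [[-5, -3, -3]]
CA^2 = [[29, -13, 21]]
Observability matrix O = [C; CA; CA^2] = [[-1, 2, 3], [-5, -3, -3], [29, -13, 21]]
Expanding along the first row, det(O) = (-1)·((-3)·21 - (-3)·(-13)) - 2·((-5)·21 - (-3)·29) + 3·((-5)·(-13) - (-3)·29) = (-1)·(-102) - 2·(-18) + 3·152 = 594
Since det(O) ≠ 0, rank(O) = 3 and the system is completely observable.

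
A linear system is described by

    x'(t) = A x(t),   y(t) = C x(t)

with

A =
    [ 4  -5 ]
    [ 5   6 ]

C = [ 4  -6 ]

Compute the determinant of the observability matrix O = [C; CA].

CA = [[-14, -56]]
Observability matrix O = [C; CA] = [[4, -6], [-14, -56]]
det(O) = 4·(-56) - (-6)·(-14) = -224 - 84 = -308
Since det(O) ≠ 0, rank(O) = 2 and the system is completely observable.

-308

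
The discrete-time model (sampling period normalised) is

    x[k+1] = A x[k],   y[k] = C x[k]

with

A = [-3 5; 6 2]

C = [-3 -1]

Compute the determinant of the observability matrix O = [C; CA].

54

CA = [[3, -17]]
Observability matrix O = [C; CA] = [[-3, -1], [3, -17]]
det(O) = (-3)·(-17) - (-1)·3 = 51 - (-3) = 54
Since det(O) ≠ 0, rank(O) = 2 and the system is completely observable.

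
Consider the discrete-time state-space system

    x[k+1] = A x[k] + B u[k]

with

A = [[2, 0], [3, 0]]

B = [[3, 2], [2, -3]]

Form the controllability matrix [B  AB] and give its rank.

2

AB = [[6, 4], [9, 6]]
Controllability matrix C = [B  AB] = [[3, 2, 6, 4], [2, -3, 9, 6]]
Take the 2×2 submatrix of C formed by columns 1, 2: [[3, 2], [2, -3]]. Its determinant is 3·(-3) - 2·2 = -9 - 4 = -13 ≠ 0.
So rank(C) ≥ 2; since C has 2 rows, rank(C) = 2.
rank(C) = 2 = n, so the pair (A, B) is completely controllable.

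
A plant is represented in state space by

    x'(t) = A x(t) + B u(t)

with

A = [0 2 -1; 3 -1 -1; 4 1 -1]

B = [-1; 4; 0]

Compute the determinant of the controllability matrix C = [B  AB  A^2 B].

-625

AB = [[8], [-7], [0]]
A^2B = [[-14], [31], [25]]
Controllability matrix C = [B  AB  A^2B] = [[-1, 8, -14], [4, -7, 31], [0, 0, 25]]
Expanding along the first row, det(C) = (-1)·((-7)·25 - 31·0) - 8·(4·25 - 31·0) + (-14)·(4·0 - (-7)·0) = (-1)·(-175) - 8·100 + (-14)·0 = -625
Since det(C) ≠ 0, rank(C) = 3 and the system is completely controllable.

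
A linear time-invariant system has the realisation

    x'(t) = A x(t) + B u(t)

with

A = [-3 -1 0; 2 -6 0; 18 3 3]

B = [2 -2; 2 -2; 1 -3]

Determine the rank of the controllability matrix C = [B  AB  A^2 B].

AB = [[-8, 8], [-8, 8], [45, -51]]
A^2B = [[32, -32], [32, -32], [-33, 15]]
Controllability matrix C = [B  AB  A^2B] = [[2, -2, -8, 8, 32, -32], [2, -2, -8, 8, 32, -32], [1, -3, 45, -51, -33, 15]]
The rows r1, r2, r3 of C are linearly dependent: -r1 + r2 = 0 (check each entry), so rank(C) ≤ 2.
The 2×2 minor from rows 1, 3, columns 1, 2 is 2·(-3) - (-2)·1 = -6 - (-2) = -4 ≠ 0, so rank(C) = 2.
rank(C) = 2 < n = 3, so the pair (A, B) is not completely controllable.

2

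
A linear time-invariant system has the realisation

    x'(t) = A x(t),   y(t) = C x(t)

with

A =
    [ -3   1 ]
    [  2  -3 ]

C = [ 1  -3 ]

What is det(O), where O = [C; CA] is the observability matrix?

CA = [[-9, 10]]
Observability matrix O = [C; CA] = [[1, -3], [-9, 10]]
det(O) = 1·10 - (-3)·(-9) = 10 - 27 = -17
Since det(O) ≠ 0, rank(O) = 2 and the system is completely observable.

-17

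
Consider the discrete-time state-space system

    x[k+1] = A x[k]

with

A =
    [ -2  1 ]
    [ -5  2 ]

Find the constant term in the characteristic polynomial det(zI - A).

For a 2×2 matrix, det(zI - A) = z^2 - (tr A)z + det A.
tr A = 0, det A = 1.
So p(z) = z^2 + 1.
The constant term is 1.

1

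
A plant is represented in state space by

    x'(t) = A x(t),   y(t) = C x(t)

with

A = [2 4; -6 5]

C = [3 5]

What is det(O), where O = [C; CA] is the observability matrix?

CA = [[-24, 37]]
Observability matrix O = [C; CA] = [[3, 5], [-24, 37]]
det(O) = 3·37 - 5·(-24) = 111 - (-120) = 231
Since det(O) ≠ 0, rank(O) = 2 and the system is completely observable.

231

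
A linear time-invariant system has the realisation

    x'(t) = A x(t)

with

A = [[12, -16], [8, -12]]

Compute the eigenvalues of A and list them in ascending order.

det(sI - A) = s^2 - (tr A)s + det A, with tr A = 12 + (-12) = 0 and det A = 12·(-12) - (-16)·8 = -144 - (-128) = -16.
So p(s) = det(sI - A) = s^2 - 16.
Factor s^2 - 16: two numbers with sum 0 and product -16 are 4 and -4, so s^2 - 16 = (s - 4)(s + 4).
Hence p(s) = (s - 4) (s + 4), with roots -4, 4.
At least one eigenvalue has non-negative real part, so the system is not asymptotically stable.

-4, 4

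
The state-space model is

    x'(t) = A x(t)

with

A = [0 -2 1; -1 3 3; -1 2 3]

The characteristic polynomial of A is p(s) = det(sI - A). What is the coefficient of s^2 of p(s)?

-6

Expand det(sI - A) for the 3×3 matrix.
p(s) = s^3 - 6s^2 + 2s - 1.
(Check: constant term = det(-A) = (-1)^3 det A = -1; coefficient of s^2 = -tr A = -6.)
The coefficient of s^2 is -6.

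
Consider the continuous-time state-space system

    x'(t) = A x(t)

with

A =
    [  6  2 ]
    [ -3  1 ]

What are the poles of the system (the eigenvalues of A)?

3, 4

det(sI - A) = s^2 - (tr A)s + det A, with tr A = 6 + 1 = 7 and det A = 6·1 - 2·(-3) = 6 - (-6) = 12.
So p(s) = det(sI - A) = s^2 - 7s + 12.
Factor s^2 - 7s + 12: two numbers with sum 7 and product 12 are 4 and 3, so s^2 - 7s + 12 = (s - 4)(s - 3).
Hence p(s) = (s - 4) (s - 3), with roots 3, 4.
At least one eigenvalue has non-negative real part, so the system is not asymptotically stable.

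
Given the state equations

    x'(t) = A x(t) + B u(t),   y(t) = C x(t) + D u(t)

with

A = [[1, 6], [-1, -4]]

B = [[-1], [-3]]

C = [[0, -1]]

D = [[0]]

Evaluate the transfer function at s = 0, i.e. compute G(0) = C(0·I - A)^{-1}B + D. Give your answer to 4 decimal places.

G(0) = C(-A)^{-1}B + D = -C A^{-1} B + D.
det A = 2, so A^{-1} = (1/2)·adj(A) = [[-2, -3], [1/2, 1/2]]
A^{-1} B = [11, -2]^T
C A^{-1} B = 2
G(0) = D - C A^{-1} B = 0 - (2) = -2

-2.0000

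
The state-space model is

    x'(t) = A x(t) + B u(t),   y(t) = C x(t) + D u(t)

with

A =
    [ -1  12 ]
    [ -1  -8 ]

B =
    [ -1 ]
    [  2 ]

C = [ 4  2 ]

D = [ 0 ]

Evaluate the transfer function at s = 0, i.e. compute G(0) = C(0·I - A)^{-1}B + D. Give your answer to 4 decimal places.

G(0) = C(-A)^{-1}B + D = -C A^{-1} B + D.
det A = 20, so A^{-1} = (1/20)·adj(A) = [[-2/5, -3/5], [1/20, -1/20]]
A^{-1} B = [-4/5, -3/20]^T
C A^{-1} B = -7/2
G(0) = D - C A^{-1} B = 0 - (-7/2) = 7/2 ≈ 3.5000

3.5000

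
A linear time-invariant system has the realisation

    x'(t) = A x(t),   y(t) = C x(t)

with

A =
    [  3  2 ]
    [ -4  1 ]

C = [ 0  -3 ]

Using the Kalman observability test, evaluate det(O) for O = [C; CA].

CA = [[12, -3]]
Observability matrix O = [C; CA] = [[0, -3], [12, -3]]
det(O) = 0·(-3) - (-3)·12 = 0 - (-36) = 36
Since det(O) ≠ 0, rank(O) = 2 and the system is completely observable.

36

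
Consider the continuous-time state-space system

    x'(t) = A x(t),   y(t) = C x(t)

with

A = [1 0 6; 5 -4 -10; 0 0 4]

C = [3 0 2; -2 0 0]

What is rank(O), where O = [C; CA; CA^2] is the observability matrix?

2

CA = [[3, 0, 26], [-2, 0, -12]]
CA^2 = [[3, 0, 122], [-2, 0, -60]]
Observability matrix O = [C; CA; CA^2] = [[3, 0, 2], [-2, 0, 0], [3, 0, 26], [-2, 0, -12], [3, 0, 122], [-2, 0, -60]]
Column 2 of O is identically zero, so rank(O) ≤ 2.
The 2×2 minor from rows 1, 2, columns 1, 3 is 3·0 - 2·(-2) = 0 - (-4) = 4 ≠ 0, so rank(O) = 2.
rank(O) = 2 < n = 3, so the pair (A, C) is not completely observable.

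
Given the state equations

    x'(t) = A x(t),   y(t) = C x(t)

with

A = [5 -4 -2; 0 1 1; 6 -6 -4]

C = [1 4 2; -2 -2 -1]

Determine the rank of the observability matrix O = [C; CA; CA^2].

CA = [[17, -12, -6], [-16, 12, 6]]
CA^2 = [[49, -44, -22], [-44, 40, 20]]
Observability matrix O = [C; CA; CA^2] = [[1, 4, 2], [-2, -2, -1], [17, -12, -6], [-16, 12, 6], [49, -44, -22], [-44, 40, 20]]
The columns c1, c2, c3 of O are linearly dependent: -c2 + 2·c3 = 0 (check each entry), so rank(O) ≤ 2.
The 2×2 minor from rows 1, 2, columns 1, 2 is 1·(-2) - 4·(-2) = -2 - (-8) = 6 ≠ 0, so rank(O) = 2.
rank(O) = 2 < n = 3, so the pair (A, C) is not completely observable.

2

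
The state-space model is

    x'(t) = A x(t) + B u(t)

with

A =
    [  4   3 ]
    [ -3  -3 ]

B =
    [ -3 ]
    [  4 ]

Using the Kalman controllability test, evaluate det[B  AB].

9

AB = [[0], [-3]]
Controllability matrix C = [B  AB] = [[-3, 0], [4, -3]]
det(C) = (-3)·(-3) - 0·4 = 9 - 0 = 9
Since det(C) ≠ 0, rank(C) = 2 and the system is completely controllable.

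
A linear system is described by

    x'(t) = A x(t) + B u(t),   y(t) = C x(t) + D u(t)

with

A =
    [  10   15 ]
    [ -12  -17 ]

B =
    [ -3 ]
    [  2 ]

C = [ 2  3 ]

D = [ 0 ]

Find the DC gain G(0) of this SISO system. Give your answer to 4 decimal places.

0.6000

G(0) = C(-A)^{-1}B + D = -C A^{-1} B + D.
det A = 10, so A^{-1} = (1/10)·adj(A) = [[-17/10, -3/2], [6/5, 1]]
A^{-1} B = [21/10, -8/5]^T
C A^{-1} B = -3/5
G(0) = D - C A^{-1} B = 0 - (-3/5) = 3/5 ≈ 0.6000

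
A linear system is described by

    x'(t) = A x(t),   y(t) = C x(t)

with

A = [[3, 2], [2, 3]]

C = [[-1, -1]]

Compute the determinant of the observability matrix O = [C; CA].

0

CA = [[-5, -5]]
Observability matrix O = [C; CA] = [[-1, -1], [-5, -5]]
det(O) = (-1)·(-5) - (-1)·(-5) = 5 - 5 = 0
Since det(O) = 0, rank(O) < 2 and the system is not completely observable.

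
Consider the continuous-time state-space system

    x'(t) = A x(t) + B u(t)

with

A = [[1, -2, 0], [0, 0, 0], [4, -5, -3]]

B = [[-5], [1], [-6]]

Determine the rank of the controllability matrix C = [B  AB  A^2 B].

AB = [[-7], [0], [-7]]
A^2B = [[-7], [0], [-7]]
Controllability matrix C = [B  AB  A^2B] = [[-5, -7, -7], [1, 0, 0], [-6, -7, -7]]
The rows r1, r2, r3 of C are linearly dependent: -r1 + r2 + r3 = 0 (check each entry), so rank(C) ≤ 2.
The 2×2 minor from rows 1, 2, columns 1, 2 is (-5)·0 - (-7)·1 = 0 - (-7) = 7 ≠ 0, so rank(C) = 2.
rank(C) = 2 < n = 3, so the pair (A, B) is not completely controllable.

2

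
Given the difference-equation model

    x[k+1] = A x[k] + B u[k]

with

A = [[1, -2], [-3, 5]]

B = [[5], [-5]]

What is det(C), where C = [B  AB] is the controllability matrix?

-125

AB = [[15], [-40]]
Controllability matrix C = [B  AB] = [[5, 15], [-5, -40]]
det(C) = 5·(-40) - 15·(-5) = -200 - (-75) = -125
Since det(C) ≠ 0, rank(C) = 2 and the system is completely controllable.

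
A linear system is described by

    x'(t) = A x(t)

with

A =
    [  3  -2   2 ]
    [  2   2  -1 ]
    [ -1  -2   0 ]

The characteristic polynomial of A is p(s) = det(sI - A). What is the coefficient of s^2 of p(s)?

-5

Expand det(sI - A) for the 3×3 matrix.
p(s) = s^3 - 5s^2 + 10s + 12.
(Check: constant term = det(-A) = (-1)^3 det A = 12; coefficient of s^2 = -tr A = -5.)
The coefficient of s^2 is -5.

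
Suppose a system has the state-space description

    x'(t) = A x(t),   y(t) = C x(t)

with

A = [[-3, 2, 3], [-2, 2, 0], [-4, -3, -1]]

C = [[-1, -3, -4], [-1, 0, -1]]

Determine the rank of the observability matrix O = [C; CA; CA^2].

CA = [[25, 4, 1], [7, 1, -2]]
CA^2 = [[-87, 55, 74], [-15, 22, 23]]
Observability matrix O = [C; CA; CA^2] = [[-1, -3, -4], [-1, 0, -1], [25, 4, 1], [7, 1, -2], [-87, 55, 74], [-15, 22, 23]]
Take the 3×3 submatrix of O formed by rows 1, 2, 3: [[-1, -3, -4], [-1, 0, -1], [25, 4, 1]]. Its determinant is (-1)·(0·1 - (-1)·4) - (-3)·((-1)·1 - (-1)·25) + (-4)·((-1)·4 - 0·25) = (-1)·4 - (-3)·24 + (-4)·(-4) = 84 ≠ 0.
So rank(O) ≥ 3; since O has 3 columns, rank(O) = 3.
rank(O) = 3 = n, so the pair (A, C) is completely observable.

3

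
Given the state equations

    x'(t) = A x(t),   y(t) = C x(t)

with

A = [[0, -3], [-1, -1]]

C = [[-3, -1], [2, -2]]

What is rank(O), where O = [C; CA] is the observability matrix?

2

CA = [[1, 10], [2, -4]]
Observability matrix O = [C; CA] = [[-3, -1], [2, -2], [1, 10], [2, -4]]
Take the 2×2 submatrix of O formed by rows 1, 2: [[-3, -1], [2, -2]]. Its determinant is (-3)·(-2) - (-1)·2 = 6 - (-2) = 8 ≠ 0.
So rank(O) ≥ 2; since O has 2 columns, rank(O) = 2.
rank(O) = 2 = n, so the pair (A, C) is completely observable.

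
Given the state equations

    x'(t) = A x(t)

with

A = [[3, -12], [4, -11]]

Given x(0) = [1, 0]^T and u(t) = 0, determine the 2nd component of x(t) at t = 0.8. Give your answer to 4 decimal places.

0.1448

det(sI - A) = s^2 - (tr A)s + det A, with tr A = 3 + (-11) = -8 and det A = 3·(-11) - (-12)·4 = -33 - (-48) = 15.
So p(s) = det(sI - A) = s^2 + 8s + 15.
Factor s^2 + 8s + 15: two numbers with sum -8 and product 15 are -3 and -5, so s^2 + 8s + 15 = (s + 3)(s + 5).
Hence p(s) = (s + 3) (s + 5), with roots -5, -3.
The eigenvalues -5, -3 are distinct and real, so A is diagonalisable and x(t) = e^{At} x(0) = V diag(e^{λ_i t}) V^{-1} x(0), where the columns of V are the eigenvectors.
λ = -5: A - (-5)I = [[8, -12], [4, -6]]. Row 1 gives 8·v1 + (-12)·v2 = 0, so take v_1 = [-3, -2]^T.
λ = -3: A - (-3)I = [[6, -12], [4, -8]]. Row 1 gives 6·v1 + (-12)·v2 = 0, so take v_2 = [2, 1]^T.
V = [v_1 v_2] = [[-3, 2], [-2, 1]] has det V = 1, so V^{-1} = adj(V)/det V = [[1, -2], [2, -3]].
Modal coordinates z(0) = V^{-1} x(0): 1·1 + (-2)·0 = 1; 2·1 + (-3)·0 = 2; so z(0) = [1, 2]^T.
x_2(t) = Σ_i (v_i)_2 · z_i(0) · e^{λ_i t} (row 2 of V times the modal terms).
x_2(0.8) = (-2)·1·e^{-5·0.8} + 1·2·e^{-3·0.8} = (-2)·0.018316 + 2·0.090718 = 0.1448.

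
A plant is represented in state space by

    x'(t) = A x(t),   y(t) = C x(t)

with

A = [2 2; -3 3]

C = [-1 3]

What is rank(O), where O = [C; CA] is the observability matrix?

2

CA = [[-11, 7]]
Observability matrix O = [C; CA] = [[-1, 3], [-11, 7]]
det(O) = (-1)·7 - 3·(-11) = -7 - (-33) = 26 ≠ 0, so rank(O) = 2.
rank(O) = 2 = n, so the pair (A, C) is completely observable.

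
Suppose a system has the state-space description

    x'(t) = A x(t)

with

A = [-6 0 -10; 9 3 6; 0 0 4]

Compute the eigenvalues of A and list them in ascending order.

det(sI - A) = s^3 - (tr A)s^2 + (M11 + M22 + M33)s - det A, where Mii is the 2×2 principal minor of A obtained by deleting row i and column i.
tr A = (-6) + 3 + 4 = 1; M11 = 3·4 - 6·0 = 12 - 0 = 12; M22 = (-6)·4 - (-10)·0 = -24 - 0 = -24; M33 = (-6)·3 - 0·9 = -18 - 0 = -18; sum of minors = -30.
det A = (-6)·(3·4 - 6·0) - 0·(9·4 - 6·0) + (-10)·(9·0 - 3·0) = (-6)·12 - 0·36 + (-10)·0 = -72.
So p(s) = det(sI - A) = s^3 - s^2 - 30s + 72.
Rational-root test: any integer root divides 72. Testing small divisors, s = 3 works: p(3) = 27 + (-9) + (-90) + 72 = 0, so (s - 3) is a factor.
Dividing, p(s) = (s - 3)(s^2 + 2s - 24).
Factor s^2 + 2s - 24: two numbers with sum -2 and product -24 are 4 and -6, so s^2 + 2s - 24 = (s - 4)(s + 6).
Hence p(s) = (s - 4) (s - 3) (s + 6), with roots -6, 3, 4.
At least one eigenvalue has non-negative real part, so the system is not asymptotically stable.

-6, 3, 4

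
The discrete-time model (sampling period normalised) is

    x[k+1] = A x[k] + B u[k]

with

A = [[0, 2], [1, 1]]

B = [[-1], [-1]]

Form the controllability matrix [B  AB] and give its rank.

AB = [[-2], [-2]]
Controllability matrix C = [B  AB] = [[-1, -2], [-1, -2]]
Every column of C is a scalar multiple of column 1 = [-1, -1] (multipliers 1, 2), so the columns span a one-dimensional space.
C ≠ 0, hence rank(C) = 1.
rank(C) = 1 < n = 2, so the pair (A, B) is not completely controllable.

1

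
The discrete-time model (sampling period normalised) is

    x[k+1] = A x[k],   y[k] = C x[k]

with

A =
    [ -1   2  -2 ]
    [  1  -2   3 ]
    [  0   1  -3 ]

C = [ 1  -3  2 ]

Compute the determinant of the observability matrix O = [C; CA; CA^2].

-149

CA = [[-4, 10, -17]]
CA^2 = [[14, -45, 89]]
Observability matrix O = [C; CA; CA^2] = [[1, -3, 2], [-4, 10, -17], [14, -45, 89]]
Expanding along the first row, det(O) = 1·(10·89 - (-17)·(-45)) - (-3)·((-4)·89 - (-17)·14) + 2·((-4)·(-45) - 10·14) = 1·125 - (-3)·(-118) + 2·40 = -149
Since det(O) ≠ 0, rank(O) = 3 and the system is completely observable.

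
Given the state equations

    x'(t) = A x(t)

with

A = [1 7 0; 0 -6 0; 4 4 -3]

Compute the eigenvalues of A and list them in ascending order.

-6, -3, 1

det(sI - A) = s^3 - (tr A)s^2 + (M11 + M22 + M33)s - det A, where Mii is the 2×2 principal minor of A obtained by deleting row i and column i.
tr A = 1 + (-6) + (-3) = -8; M11 = (-6)·(-3) - 0·4 = 18 - 0 = 18; M22 = 1·(-3) - 0·4 = -3 - 0 = -3; M33 = 1·(-6) - 7·0 = -6 - 0 = -6; sum of minors = 9.
det A = 1·((-6)·(-3) - 0·4) - 7·(0·(-3) - 0·4) + 0·(0·4 - (-6)·4) = 1·18 - 7·0 + 0·24 = 18.
So p(s) = det(sI - A) = s^3 + 8s^2 + 9s - 18.
Rational-root test: any integer root divides -18. Testing small divisors, s = 1 works: p(1) = 1 + 8 + 9 + (-18) = 0, so (s - 1) is a factor.
Dividing, p(s) = (s - 1)(s^2 + 9s + 18).
Factor s^2 + 9s + 18: two numbers with sum -9 and product 18 are -3 and -6, so s^2 + 9s + 18 = (s + 3)(s + 6).
Hence p(s) = (s - 1) (s + 3) (s + 6), with roots -6, -3, 1.
At least one eigenvalue has non-negative real part, so the system is not asymptotically stable.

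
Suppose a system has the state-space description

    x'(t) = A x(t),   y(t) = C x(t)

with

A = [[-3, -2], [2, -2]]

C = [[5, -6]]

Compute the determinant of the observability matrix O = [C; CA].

-152

CA = [[-27, 2]]
Observability matrix O = [C; CA] = [[5, -6], [-27, 2]]
det(O) = 5·2 - (-6)·(-27) = 10 - 162 = -152
Since det(O) ≠ 0, rank(O) = 2 and the system is completely observable.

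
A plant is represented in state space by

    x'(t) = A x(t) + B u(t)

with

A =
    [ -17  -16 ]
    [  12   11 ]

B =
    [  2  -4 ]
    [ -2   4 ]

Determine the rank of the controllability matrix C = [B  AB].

1

AB = [[-2, 4], [2, -4]]
Controllability matrix C = [B  AB] = [[2, -4, -2, 4], [-2, 4, 2, -4]]
Every column of C is a scalar multiple of column 1 = [2, -2] (multipliers 1, -2, -1, 2), so the columns span a one-dimensional space.
C ≠ 0, hence rank(C) = 1.
rank(C) = 1 < n = 2, so the pair (A, B) is not completely controllable.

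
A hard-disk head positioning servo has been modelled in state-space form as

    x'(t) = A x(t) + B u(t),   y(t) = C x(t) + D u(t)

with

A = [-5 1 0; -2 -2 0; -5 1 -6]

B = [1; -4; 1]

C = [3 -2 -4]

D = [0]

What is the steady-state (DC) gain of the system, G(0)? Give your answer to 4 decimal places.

G(0) = C(-A)^{-1}B + D = -C A^{-1} B + D.
det A = -72, so A^{-1} = (1/-72)·adj(A) = [[-1/6, -1/12, 0], [1/6, -5/12, 0], [1/6, 0, -1/6]]
A^{-1} B = [1/6, 11/6, 0]^T
C A^{-1} B = -19/6
G(0) = D - C A^{-1} B = 0 - (-19/6) = 19/6 ≈ 3.1667

3.1667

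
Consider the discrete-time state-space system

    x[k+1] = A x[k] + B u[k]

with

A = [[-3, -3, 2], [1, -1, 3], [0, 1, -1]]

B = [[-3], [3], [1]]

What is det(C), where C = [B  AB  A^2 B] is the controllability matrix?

AB = [[2], [-3], [2]]
A^2B = [[7], [11], [-5]]
Controllability matrix C = [B  AB  A^2B] = [[-3, 2, 7], [3, -3, 11], [1, 2, -5]]
Expanding along the first row, det(C) = (-3)·((-3)·(-5) - 11·2) - 2·(3·(-5) - 11·1) + 7·(3·2 - (-3)·1) = (-3)·(-7) - 2·(-26) + 7·9 = 136
Since det(C) ≠ 0, rank(C) = 3 and the system is completely controllable.

136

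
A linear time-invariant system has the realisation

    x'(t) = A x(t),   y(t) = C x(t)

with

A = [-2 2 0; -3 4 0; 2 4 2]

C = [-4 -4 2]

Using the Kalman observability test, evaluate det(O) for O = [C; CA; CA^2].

CA = [[24, -16, 4]]
CA^2 = [[8, 0, 8]]
Observability matrix O = [C; CA; CA^2] = [[-4, -4, 2], [24, -16, 4], [8, 0, 8]]
Expanding along the first row, det(O) = (-4)·((-16)·8 - 4·0) - (-4)·(24·8 - 4·8) + 2·(24·0 - (-16)·8) = (-4)·(-128) - (-4)·160 + 2·128 = 1408
Since det(O) ≠ 0, rank(O) = 3 and the system is completely observable.

1408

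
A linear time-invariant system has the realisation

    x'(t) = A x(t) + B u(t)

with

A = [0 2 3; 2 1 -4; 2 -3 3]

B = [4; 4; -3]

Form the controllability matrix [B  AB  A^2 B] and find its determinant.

AB = [[-1], [24], [-13]]
A^2B = [[9], [74], [-113]]
Controllability matrix C = [B  AB  A^2B] = [[4, -1, 9], [4, 24, 74], [-3, -13, -113]]
Expanding along the first row, det(C) = 4·(24·(-113) - 74·(-13)) - (-1)·(4·(-113) - 74·(-3)) + 9·(4·(-13) - 24·(-3)) = 4·(-1750) - (-1)·(-230) + 9·20 = -7050
Since det(C) ≠ 0, rank(C) = 3 and the system is completely controllable.

-7050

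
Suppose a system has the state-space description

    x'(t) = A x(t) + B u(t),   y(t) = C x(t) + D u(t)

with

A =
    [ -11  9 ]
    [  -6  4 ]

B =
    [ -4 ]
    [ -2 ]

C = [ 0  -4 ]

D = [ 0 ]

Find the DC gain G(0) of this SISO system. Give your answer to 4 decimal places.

-0.8000

G(0) = C(-A)^{-1}B + D = -C A^{-1} B + D.
det A = 10, so A^{-1} = (1/10)·adj(A) = [[2/5, -9/10], [3/5, -11/10]]
A^{-1} B = [1/5, -1/5]^T
C A^{-1} B = 4/5
G(0) = D - C A^{-1} B = 0 - (4/5) = -4/5 ≈ -0.8000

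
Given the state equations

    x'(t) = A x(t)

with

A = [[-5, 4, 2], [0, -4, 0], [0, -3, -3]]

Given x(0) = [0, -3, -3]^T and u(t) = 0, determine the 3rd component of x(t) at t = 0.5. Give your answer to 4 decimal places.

0.1208

det(sI - A) = s^3 - (tr A)s^2 + (M11 + M22 + M33)s - det A, where Mii is the 2×2 principal minor of A obtained by deleting row i and column i.
tr A = (-5) + (-4) + (-3) = -12; M11 = (-4)·(-3) - 0·(-3) = 12 - 0 = 12; M22 = (-5)·(-3) - 2·0 = 15 - 0 = 15; M33 = (-5)·(-4) - 4·0 = 20 - 0 = 20; sum of minors = 47.
det A = (-5)·((-4)·(-3) - 0·(-3)) - 4·(0·(-3) - 0·0) + 2·(0·(-3) - (-4)·0) = (-5)·12 - 4·0 + 2·0 = -60.
So p(s) = det(sI - A) = s^3 + 12s^2 + 47s + 60.
Rational-root test: any integer root divides 60. Testing small divisors, s = -3 works: p(-3) = -27 + 108 + (-141) + 60 = 0, so (s + 3) is a factor.
Dividing, p(s) = (s + 3)(s^2 + 9s + 20).
Factor s^2 + 9s + 20: two numbers with sum -9 and product 20 are -4 and -5, so s^2 + 9s + 20 = (s + 4)(s + 5).
Hence p(s) = (s + 3) (s + 4) (s + 5), with roots -5, -4, -3.
The eigenvalues -5, -4, -3 are distinct and real, so A is diagonalisable and x(t) = e^{At} x(0) = V diag(e^{λ_i t}) V^{-1} x(0), where the columns of V are the eigenvectors.
λ = -5: A - (-5)I = [[0, 4, 2], [0, 1, 0], [0, -3, 2]]. v must be orthogonal to every row; (row 1) × (row 2) = [-2, 0, 0], so take v_1 = [1, 0, 0]^T.
λ = -4: A - (-4)I = [[-1, 4, 2], [0, 0, 0], [0, -3, 1]]. v must be orthogonal to every row; (row 1) × (row 3) = [10, 1, 3], so take v_2 = [10, 1, 3]^T.
λ = -3: A - (-3)I = [[-2, 4, 2], [0, -1, 0], [0, -3, 0]]. v must be orthogonal to every row; (row 1) × (row 2) = [2, 0, 2], so take v_3 = [1, 0, 1]^T.
V = [v_1 v_2 v_3] = [[1, 10, 1], [0, 1, 0], [0, 3, 1]] has det V = 1, so V^{-1} = adj(V)/det V = [[1, -7, -1], [0, 1, 0], [0, -3, 1]].
Modal coordinates z(0) = V^{-1} x(0): 1·0 + (-7)·(-3) + (-1)·(-3) = 24; 0·0 + 1·(-3) + 0·(-3) = -3; 0·0 + (-3)·(-3) + 1·(-3) = 6; so z(0) = [24, -3, 6]^T.
x_3(t) = Σ_i (v_i)_3 · z_i(0) · e^{λ_i t} (row 3 of V times the modal terms).
x_3(0.5) = 0·24·e^{-5·0.5} + 3·(-3)·e^{-4·0.5} + 1·6·e^{-3·0.5} = 0·0.082085 + (-9)·0.135335 + 6·0.223130 = 0.1208.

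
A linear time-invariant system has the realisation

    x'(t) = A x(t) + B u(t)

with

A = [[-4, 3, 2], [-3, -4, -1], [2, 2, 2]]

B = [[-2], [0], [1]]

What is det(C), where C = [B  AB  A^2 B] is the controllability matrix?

AB = [[10], [5], [-2]]
A^2B = [[-29], [-48], [26]]
Controllability matrix C = [B  AB  A^2B] = [[-2, 10, -29], [0, 5, -48], [1, -2, 26]]
Expanding along the first row, det(C) = (-2)·(5·26 - (-48)·(-2)) - 10·(0·26 - (-48)·1) + (-29)·(0·(-2) - 5·1) = (-2)·34 - 10·48 + (-29)·(-5) = -403
Since det(C) ≠ 0, rank(C) = 3 and the system is completely controllable.

-403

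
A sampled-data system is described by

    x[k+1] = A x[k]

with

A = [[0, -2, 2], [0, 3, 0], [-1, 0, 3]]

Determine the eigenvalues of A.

det(zI - A) = z^3 - (tr A)z^2 + (M11 + M22 + M33)z - det A, where Mii is the 2×2 principal minor of A obtained by deleting row i and column i.
tr A = 0 + 3 + 3 = 6; M11 = 3·3 - 0·0 = 9 - 0 = 9; M22 = 0·3 - 2·(-1) = 0 - (-2) = 2; M33 = 0·3 - (-2)·0 = 0 - 0 = 0; sum of minors = 11.
det A = 0·(3·3 - 0·0) - (-2)·(0·3 - 0·(-1)) + 2·(0·0 - 3·(-1)) = 0·9 - (-2)·0 + 2·3 = 6.
So p(z) = det(zI - A) = z^3 - 6z^2 + 11z - 6.
Rational-root test: any integer root divides -6. Testing small divisors, z = 1 works: p(1) = 1 + (-6) + 11 + (-6) = 0, so (z - 1) is a factor.
Dividing, p(z) = (z - 1)(z^2 - 5z + 6).
Factor z^2 - 5z + 6: two numbers with sum 5 and product 6 are 3 and 2, so z^2 - 5z + 6 = (z - 3)(z - 2).
Hence p(z) = (z - 3) (z - 2) (z - 1), with roots 1, 2, 3.

1, 2, 3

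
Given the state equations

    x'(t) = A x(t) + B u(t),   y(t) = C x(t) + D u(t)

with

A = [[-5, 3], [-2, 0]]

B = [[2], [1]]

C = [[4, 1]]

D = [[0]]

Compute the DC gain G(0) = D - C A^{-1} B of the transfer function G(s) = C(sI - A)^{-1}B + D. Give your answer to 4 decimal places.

2.1667

G(0) = C(-A)^{-1}B + D = -C A^{-1} B + D.
det A = 6, so A^{-1} = (1/6)·adj(A) = [[0, -1/2], [1/3, -5/6]]
A^{-1} B = [-1/2, -1/6]^T
C A^{-1} B = -13/6
G(0) = D - C A^{-1} B = 0 - (-13/6) = 13/6 ≈ 2.1667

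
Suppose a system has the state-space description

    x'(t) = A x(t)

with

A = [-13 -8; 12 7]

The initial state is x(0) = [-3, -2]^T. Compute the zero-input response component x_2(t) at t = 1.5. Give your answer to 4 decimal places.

det(sI - A) = s^2 - (tr A)s + det A, with tr A = (-13) + 7 = -6 and det A = (-13)·7 - (-8)·12 = -91 - (-96) = 5.
So p(s) = det(sI - A) = s^2 + 6s + 5.
Factor s^2 + 6s + 5: two numbers with sum -6 and product 5 are -1 and -5, so s^2 + 6s + 5 = (s + 1)(s + 5).
Hence p(s) = (s + 1) (s + 5), with roots -5, -1.
The eigenvalues -5, -1 are distinct and real, so A is diagonalisable and x(t) = e^{At} x(0) = V diag(e^{λ_i t}) V^{-1} x(0), where the columns of V are the eigenvectors.
λ = -5: A - (-5)I = [[-8, -8], [12, 12]]. Row 1 gives (-8)·v1 + (-8)·v2 = 0, so take v_1 = [-1, 1]^T.
λ = -1: A - (-1)I = [[-12, -8], [12, 8]]. Row 1 gives (-12)·v1 + (-8)·v2 = 0, so take v_2 = [-2, 3]^T.
V = [v_1 v_2] = [[-1, -2], [1, 3]] has det V = -1, so V^{-1} = adj(V)/det V = [[-3, -2], [1, 1]].
Modal coordinates z(0) = V^{-1} x(0): (-3)·(-3) + (-2)·(-2) = 13; 1·(-3) + 1·(-2) = -5; so z(0) = [13, -5]^T.
x_2(t) = Σ_i (v_i)_2 · z_i(0) · e^{λ_i t} (row 2 of V times the modal terms).
x_2(1.5) = 1·13·e^{-5·1.5} + 3·(-5)·e^{-1·1.5} = 13·0.000553 + (-15)·0.223130 = -3.3398.

-3.3398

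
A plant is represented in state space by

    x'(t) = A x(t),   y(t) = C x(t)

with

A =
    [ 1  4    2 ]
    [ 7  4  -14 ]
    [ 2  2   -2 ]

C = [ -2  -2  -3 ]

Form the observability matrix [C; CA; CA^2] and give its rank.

CA = [[-22, -22, 30]]
CA^2 = [[-116, -116, 204]]
Observability matrix O = [C; CA; CA^2] = [[-2, -2, -3], [-22, -22, 30], [-116, -116, 204]]
The columns c1, c2, c3 of O are linearly dependent: -c1 + c2 = 0 (check each entry), so rank(O) ≤ 2.
The 2×2 minor from rows 1, 2, columns 1, 3 is (-2)·30 - (-3)·(-22) = -60 - 66 = -126 ≠ 0, so rank(O) = 2.
rank(O) = 2 < n = 3, so the pair (A, C) is not completely observable.

2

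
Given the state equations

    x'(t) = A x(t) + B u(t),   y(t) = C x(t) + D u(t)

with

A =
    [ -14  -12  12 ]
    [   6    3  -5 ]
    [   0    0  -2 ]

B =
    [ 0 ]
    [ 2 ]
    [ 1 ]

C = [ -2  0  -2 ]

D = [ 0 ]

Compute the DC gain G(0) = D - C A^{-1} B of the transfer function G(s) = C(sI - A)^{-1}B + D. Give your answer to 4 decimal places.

G(0) = C(-A)^{-1}B + D = -C A^{-1} B + D.
det A = -60, so A^{-1} = (1/-60)·adj(A) = [[1/10, 2/5, -2/5], [-1/5, -7/15, -1/30], [0, 0, -1/2]]
A^{-1} B = [2/5, -29/30, -1/2]^T
C A^{-1} B = 1/5
G(0) = D - C A^{-1} B = 0 - (1/5) = -1/5 ≈ -0.2000

-0.2000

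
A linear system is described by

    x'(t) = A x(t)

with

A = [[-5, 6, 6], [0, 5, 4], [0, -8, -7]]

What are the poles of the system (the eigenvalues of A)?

det(sI - A) = s^3 - (tr A)s^2 + (M11 + M22 + M33)s - det A, where Mii is the 2×2 principal minor of A obtained by deleting row i and column i.
tr A = (-5) + 5 + (-7) = -7; M11 = 5·(-7) - 4·(-8) = -35 - (-32) = -3; M22 = (-5)·(-7) - 6·0 = 35 - 0 = 35; M33 = (-5)·5 - 6·0 = -25 - 0 = -25; sum of minors = 7.
det A = (-5)·(5·(-7) - 4·(-8)) - 6·(0·(-7) - 4·0) + 6·(0·(-8) - 5·0) = (-5)·(-3) - 6·0 + 6·0 = 15.
So p(s) = det(sI - A) = s^3 + 7s^2 + 7s - 15.
Rational-root test: any integer root divides -15. Testing small divisors, s = 1 works: p(1) = 1 + 7 + 7 + (-15) = 0, so (s - 1) is a factor.
Dividing, p(s) = (s - 1)(s^2 + 8s + 15).
Factor s^2 + 8s + 15: two numbers with sum -8 and product 15 are -3 and -5, so s^2 + 8s + 15 = (s + 3)(s + 5).
Hence p(s) = (s - 1) (s + 3) (s + 5), with roots -5, -3, 1.
At least one eigenvalue has non-negative real part, so the system is not asymptotically stable.

-5, -3, 1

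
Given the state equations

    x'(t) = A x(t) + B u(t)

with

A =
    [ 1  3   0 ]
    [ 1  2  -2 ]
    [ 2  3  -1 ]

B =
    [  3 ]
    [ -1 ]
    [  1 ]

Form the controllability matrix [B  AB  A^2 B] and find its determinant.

54

AB = [[0], [-1], [2]]
A^2B = [[-3], [-6], [-5]]
Controllability matrix C = [B  AB  A^2B] = [[3, 0, -3], [-1, -1, -6], [1, 2, -5]]
Expanding along the first row, det(C) = 3·((-1)·(-5) - (-6)·2) - 0·((-1)·(-5) - (-6)·1) + (-3)·((-1)·2 - (-1)·1) = 3·17 - 0·11 + (-3)·(-1) = 54
Since det(C) ≠ 0, rank(C) = 3 and the system is completely controllable.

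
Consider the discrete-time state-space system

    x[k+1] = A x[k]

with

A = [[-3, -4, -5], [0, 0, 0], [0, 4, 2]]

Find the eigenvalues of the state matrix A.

det(zI - A) = z^3 - (tr A)z^2 + (M11 + M22 + M33)z - det A, where Mii is the 2×2 principal minor of A obtained by deleting row i and column i.
tr A = (-3) + 0 + 2 = -1; M11 = 0·2 - 0·4 = 0 - 0 = 0; M22 = (-3)·2 - (-5)·0 = -6 - 0 = -6; M33 = (-3)·0 - (-4)·0 = 0 - 0 = 0; sum of minors = -6.
det A = (-3)·(0·2 - 0·4) - (-4)·(0·2 - 0·0) + (-5)·(0·4 - 0·0) = (-3)·0 - (-4)·0 + (-5)·0 = 0.
So p(z) = det(zI - A) = z^3 + z^2 - 6z.
The constant term is 0, so p(z) = z(z^2 + z - 6).
Factor z^2 + z - 6: two numbers with sum -1 and product -6 are 2 and -3, so z^2 + z - 6 = (z - 2)(z + 3).
Hence p(z) = z (z - 2) (z + 3), with roots -3, 0, 2.

-3, 0, 2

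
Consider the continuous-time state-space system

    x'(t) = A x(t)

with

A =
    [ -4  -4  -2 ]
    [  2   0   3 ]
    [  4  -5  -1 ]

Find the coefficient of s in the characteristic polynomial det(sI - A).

Expand det(sI - A) for the 3×3 matrix.
p(s) = s^3 + 5s^2 + 35s + 96.
(Check: constant term = det(-A) = (-1)^3 det A = 96; coefficient of s^2 = -tr A = 5.)
The coefficient of s is 35.

35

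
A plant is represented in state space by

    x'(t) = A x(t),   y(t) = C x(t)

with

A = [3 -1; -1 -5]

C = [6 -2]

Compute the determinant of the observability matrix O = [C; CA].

CA = [[20, 4]]
Observability matrix O = [C; CA] = [[6, -2], [20, 4]]
det(O) = 6·4 - (-2)·20 = 24 - (-40) = 64
Since det(O) ≠ 0, rank(O) = 2 and the system is completely observable.

64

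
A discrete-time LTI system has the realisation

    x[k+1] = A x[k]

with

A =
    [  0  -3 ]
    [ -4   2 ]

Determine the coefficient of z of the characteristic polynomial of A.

For a 2×2 matrix, det(zI - A) = z^2 - (tr A)z + det A.
tr A = 2, det A = -12.
So p(z) = z^2 - 2z - 12.
The coefficient of z is -2.

-2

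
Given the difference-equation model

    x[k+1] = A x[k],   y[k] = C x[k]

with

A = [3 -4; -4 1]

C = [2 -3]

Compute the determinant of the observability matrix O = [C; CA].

32

CA = [[18, -11]]
Observability matrix O = [C; CA] = [[2, -3], [18, -11]]
det(O) = 2·(-11) - (-3)·18 = -22 - (-54) = 32
Since det(O) ≠ 0, rank(O) = 2 and the system is completely observable.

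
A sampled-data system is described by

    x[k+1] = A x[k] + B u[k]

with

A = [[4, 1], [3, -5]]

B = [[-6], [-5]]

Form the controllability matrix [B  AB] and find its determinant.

-187

AB = [[-29], [7]]
Controllability matrix C = [B  AB] = [[-6, -29], [-5, 7]]
det(C) = (-6)·7 - (-29)·(-5) = -42 - 145 = -187
Since det(C) ≠ 0, rank(C) = 2 and the system is completely controllable.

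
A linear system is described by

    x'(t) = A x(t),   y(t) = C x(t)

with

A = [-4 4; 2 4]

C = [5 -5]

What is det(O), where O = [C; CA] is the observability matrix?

-150

CA = [[-30, 0]]
Observability matrix O = [C; CA] = [[5, -5], [-30, 0]]
det(O) = 5·0 - (-5)·(-30) = 0 - 150 = -150
Since det(O) ≠ 0, rank(O) = 2 and the system is completely observable.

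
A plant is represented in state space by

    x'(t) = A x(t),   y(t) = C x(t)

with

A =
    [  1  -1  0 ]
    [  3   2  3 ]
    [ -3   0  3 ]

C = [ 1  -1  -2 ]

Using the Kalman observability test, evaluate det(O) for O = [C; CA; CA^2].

20

CA = [[4, -3, -9]]
CA^2 = [[22, -10, -36]]
Observability matrix O = [C; CA; CA^2] = [[1, -1, -2], [4, -3, -9], [22, -10, -36]]
Expanding along the first row, det(O) = 1·((-3)·(-36) - (-9)·(-10)) - (-1)·(4·(-36) - (-9)·22) + (-2)·(4·(-10) - (-3)·22) = 1·18 - (-1)·54 + (-2)·26 = 20
Since det(O) ≠ 0, rank(O) = 3 and the system is completely observable.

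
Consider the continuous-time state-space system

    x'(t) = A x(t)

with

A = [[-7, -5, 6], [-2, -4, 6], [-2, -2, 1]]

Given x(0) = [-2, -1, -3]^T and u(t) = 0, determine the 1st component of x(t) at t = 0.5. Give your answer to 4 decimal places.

det(sI - A) = s^3 - (tr A)s^2 + (M11 + M22 + M33)s - det A, where Mii is the 2×2 principal minor of A obtained by deleting row i and column i.
tr A = (-7) + (-4) + 1 = -10; M11 = (-4)·1 - 6·(-2) = -4 - (-12) = 8; M22 = (-7)·1 - 6·(-2) = -7 - (-12) = 5; M33 = (-7)·(-4) - (-5)·(-2) = 28 - 10 = 18; sum of minors = 31.
det A = (-7)·((-4)·1 - 6·(-2)) - (-5)·((-2)·1 - 6·(-2)) + 6·((-2)·(-2) - (-4)·(-2)) = (-7)·8 - (-5)·10 + 6·(-4) = -30.
So p(s) = det(sI - A) = s^3 + 10s^2 + 31s + 30.
Rational-root test: any integer root divides 30. Testing small divisors, s = -2 works: p(-2) = -8 + 40 + (-62) + 30 = 0, so (s + 2) is a factor.
Dividing, p(s) = (s + 2)(s^2 + 8s + 15).
Factor s^2 + 8s + 15: two numbers with sum -8 and product 15 are -3 and -5, so s^2 + 8s + 15 = (s + 3)(s + 5).
Hence p(s) = (s + 2) (s + 3) (s + 5), with roots -5, -3, -2.
The eigenvalues -5, -3, -2 are distinct and real, so A is diagonalisable and x(t) = e^{At} x(0) = V diag(e^{λ_i t}) V^{-1} x(0), where the columns of V are the eigenvectors.
λ = -5: A - (-5)I = [[-2, -5, 6], [-2, 1, 6], [-2, -2, 6]]. v must be orthogonal to every row; (row 1) × (row 2) = [-36, 0, -12], so take v_1 = [3, 0, 1]^T.
λ = -3: A - (-3)I = [[-4, -5, 6], [-2, -1, 6], [-2, -2, 4]]. v must be orthogonal to every row; (row 1) × (row 2) = [-24, 12, -6], so take v_2 = [4, -2, 1]^T.
λ = -2: A - (-2)I = [[-5, -5, 6], [-2, -2, 6], [-2, -2, 3]]. v must be orthogonal to every row; (row 1) × (row 2) = [-18, 18, 0], so take v_3 = [-1, 1, 0]^T.
V = [v_1 v_2 v_3] = [[3, 4, -1], [0, -2, 1], [1, 1, 0]] has det V = -1, so V^{-1} = adj(V)/det V = [[1, 1, -2], [-1, -1, 3], [-2, -1, 6]].
Modal coordinates z(0) = V^{-1} x(0): 1·(-2) + 1·(-1) + (-2)·(-3) = 3; (-1)·(-2) + (-1)·(-1) + 3·(-3) = -6; (-2)·(-2) + (-1)·(-1) + 6·(-3) = -13; so z(0) = [3, -6, -13]^T.
x_1(t) = Σ_i (v_i)_1 · z_i(0) · e^{λ_i t} (row 1 of V times the modal terms).
x_1(0.5) = 3·3·e^{-5·0.5} + 4·(-6)·e^{-3·0.5} + (-1)·(-13)·e^{-2·0.5} = 9·0.082085 + (-24)·0.223130 + 13·0.367879 = 0.1661.

0.1661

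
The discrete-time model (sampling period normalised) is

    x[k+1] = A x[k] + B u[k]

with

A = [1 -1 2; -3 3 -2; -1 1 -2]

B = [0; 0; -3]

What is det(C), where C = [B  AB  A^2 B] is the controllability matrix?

432

AB = [[-6], [6], [6]]
A^2B = [[0], [24], [0]]
Controllability matrix C = [B  AB  A^2B] = [[0, -6, 0], [0, 6, 24], [-3, 6, 0]]
Expanding along the first row, det(C) = 0·(6·0 - 24·6) - (-6)·(0·0 - 24·(-3)) + 0·(0·6 - 6·(-3)) = 0·(-144) - (-6)·72 + 0·18 = 432
Since det(C) ≠ 0, rank(C) = 3 and the system is completely controllable.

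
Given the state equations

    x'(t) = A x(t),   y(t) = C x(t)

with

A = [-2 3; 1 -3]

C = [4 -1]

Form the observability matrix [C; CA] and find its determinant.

51

CA = [[-9, 15]]
Observability matrix O = [C; CA] = [[4, -1], [-9, 15]]
det(O) = 4·15 - (-1)·(-9) = 60 - 9 = 51
Since det(O) ≠ 0, rank(O) = 2 and the system is completely observable.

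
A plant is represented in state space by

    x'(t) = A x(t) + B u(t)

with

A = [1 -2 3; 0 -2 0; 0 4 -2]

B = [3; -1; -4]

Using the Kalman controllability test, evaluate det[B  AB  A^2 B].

-60

AB = [[-7], [2], [4]]
A^2B = [[1], [-4], [0]]
Controllability matrix C = [B  AB  A^2B] = [[3, -7, 1], [-1, 2, -4], [-4, 4, 0]]
Expanding along the first row, det(C) = 3·(2·0 - (-4)·4) - (-7)·((-1)·0 - (-4)·(-4)) + 1·((-1)·4 - 2·(-4)) = 3·16 - (-7)·(-16) + 1·4 = -60
Since det(C) ≠ 0, rank(C) = 3 and the system is completely controllable.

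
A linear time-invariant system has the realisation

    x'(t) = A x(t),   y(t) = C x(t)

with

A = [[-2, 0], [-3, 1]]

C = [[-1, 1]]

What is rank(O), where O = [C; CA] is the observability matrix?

1

CA = [[-1, 1]]
Observability matrix O = [C; CA] = [[-1, 1], [-1, 1]]
Every row of O is a scalar multiple of row 1 = [-1, 1] (multipliers 1, 1), so the rows span a one-dimensional space.
O ≠ 0, hence rank(O) = 1.
rank(O) = 1 < n = 2, so the pair (A, C) is not completely observable.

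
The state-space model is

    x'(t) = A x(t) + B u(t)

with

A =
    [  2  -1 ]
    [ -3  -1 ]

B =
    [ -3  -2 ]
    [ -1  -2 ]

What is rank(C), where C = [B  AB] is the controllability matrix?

2

AB = [[-5, -2], [10, 8]]
Controllability matrix C = [B  AB] = [[-3, -2, -5, -2], [-1, -2, 10, 8]]
Take the 2×2 submatrix of C formed by columns 1, 2: [[-3, -2], [-1, -2]]. Its determinant is (-3)·(-2) - (-2)·(-1) = 6 - 2 = 4 ≠ 0.
So rank(C) ≥ 2; since C has 2 rows, rank(C) = 2.
rank(C) = 2 = n, so the pair (A, B) is completely controllable.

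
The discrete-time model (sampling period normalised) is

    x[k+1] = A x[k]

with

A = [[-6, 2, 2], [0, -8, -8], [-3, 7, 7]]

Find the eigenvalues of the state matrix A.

det(zI - A) = z^3 - (tr A)z^2 + (M11 + M22 + M33)z - det A, where Mii is the 2×2 principal minor of A obtained by deleting row i and column i.
tr A = (-6) + (-8) + 7 = -7; M11 = (-8)·7 - (-8)·7 = -56 - (-56) = 0; M22 = (-6)·7 - 2·(-3) = -42 - (-6) = -36; M33 = (-6)·(-8) - 2·0 = 48 - 0 = 48; sum of minors = 12.
det A = (-6)·((-8)·7 - (-8)·7) - 2·(0·7 - (-8)·(-3)) + 2·(0·7 - (-8)·(-3)) = (-6)·0 - 2·(-24) + 2·(-24) = 0.
So p(z) = det(zI - A) = z^3 + 7z^2 + 12z.
The constant term is 0, so p(z) = z(z^2 + 7z + 12).
Factor z^2 + 7z + 12: two numbers with sum -7 and product 12 are -3 and -4, so z^2 + 7z + 12 = (z + 3)(z + 4).
Hence p(z) = z (z + 3) (z + 4), with roots -4, -3, 0.

-4, -3, 0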